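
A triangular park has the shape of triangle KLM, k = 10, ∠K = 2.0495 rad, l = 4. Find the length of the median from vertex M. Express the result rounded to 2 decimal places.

Law of sines: sin L = l·sin K/k ≈ 0.35504.
Since k ≥ l, only the acute value applies: ∠L ≈ 0.3630 rad.
Then ∠M = π − ∠K − ∠L ≈ 0.7291 rad.
Law of sines gives m = k·sin M/sin K ≈ 7.506.
Median from M: ½√(2·k² + 2·l² − m²) ≈ 6.6268.

6.63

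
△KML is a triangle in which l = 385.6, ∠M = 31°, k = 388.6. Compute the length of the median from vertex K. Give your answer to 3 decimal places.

240.828

By the law of cosines, m² = l² + k² − 2·l·k·cos M = 42814, so m ≈ 206.92.
Median from K: ½√(2·m² + 2·l² − k²) ≈ 240.83.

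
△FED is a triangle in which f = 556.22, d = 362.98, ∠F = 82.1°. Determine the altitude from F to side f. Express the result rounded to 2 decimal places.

h_F ≈ 306.58

Law of sines: sin D = d·sin F/f ≈ 0.64639.
Since f ≥ d, only the acute value applies: ∠D ≈ 40.27°.
Then ∠E = 180° − ∠F − ∠D ≈ 57.63°.
Law of sines gives e = f·sin E/sin F ≈ 474.29.
Area = ½·f·d·sin E ≈ 85262.
The altitude from F has length 2·area/f ≈ 306.58.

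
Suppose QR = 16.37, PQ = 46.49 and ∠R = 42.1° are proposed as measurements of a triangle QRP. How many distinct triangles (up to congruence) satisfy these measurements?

QR·sin R = 16.37·sin(42.1°) ≈ 10.97.
Since PQ ≥ QR, exactly one triangle exists.

1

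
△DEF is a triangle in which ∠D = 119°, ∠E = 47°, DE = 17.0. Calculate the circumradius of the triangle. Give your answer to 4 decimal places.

The third angle is ∠F = 180° − ∠D − ∠E = 14.00°.
Law of sines: EF = DE·sin D/sin F ≈ 61.46.
Law of sines: FD = DE·sin E/sin F ≈ 51.393.
Circumradius = DE/(2 sin F) ≈ 35.135.

R ≈ 35.1353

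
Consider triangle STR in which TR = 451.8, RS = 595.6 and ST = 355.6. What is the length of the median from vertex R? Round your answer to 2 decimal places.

497.81

Median from R: ½√(2·TR² + 2·RS² − ST²) ≈ 497.81.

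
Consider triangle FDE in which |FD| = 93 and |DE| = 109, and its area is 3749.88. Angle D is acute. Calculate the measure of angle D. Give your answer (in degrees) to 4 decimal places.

47.7178

From area = ½·|FD|·|DE|·sin D, we get sin D = 2·area/(|FD|·|DE|) ≈ 0.73984.
Taking the acute solution, ∠D ≈ 47.72°.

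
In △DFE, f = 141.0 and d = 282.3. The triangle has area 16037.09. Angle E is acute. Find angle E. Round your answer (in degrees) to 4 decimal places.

From area = ½·d·f·sin E, we get sin E = 2·area/(d·f) ≈ 0.80580.
Taking the acute solution, ∠E ≈ 53.69°.

53.6873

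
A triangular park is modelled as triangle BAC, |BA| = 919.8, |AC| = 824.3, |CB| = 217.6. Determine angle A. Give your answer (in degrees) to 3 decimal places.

∠A ≈ 12.893°

By the law of cosines, cos A = (|BA|² + |AC|² − |CB|²) / (2·|BA|·|AC|) ≈ 0.97479, so ∠A ≈ 12.89°.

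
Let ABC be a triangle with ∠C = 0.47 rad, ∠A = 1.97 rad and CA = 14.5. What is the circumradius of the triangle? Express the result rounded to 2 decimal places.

R ≈ 11.23

The third angle is ∠B = π − ∠C − ∠A = 0.702 rad.
Law of sines: BC = CA·sin A/sin B ≈ 20.699.
Law of sines: AB = CA·sin C/sin B ≈ 10.174.
Circumradius = CA/(2 sin B) ≈ 11.233.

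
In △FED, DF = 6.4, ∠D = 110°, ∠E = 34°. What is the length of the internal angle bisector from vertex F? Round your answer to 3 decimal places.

The third angle is ∠F = 180° − ∠E − ∠D = 36.00°.
Law of sines: ED = DF·sin F/sin E ≈ 6.7272.
Law of sines: FE = DF·sin D/sin E ≈ 10.755.
The bisector from F has length 2·DF·FE·cos(∠F/2)/(DF+FE) ≈ 7.6319.

7.632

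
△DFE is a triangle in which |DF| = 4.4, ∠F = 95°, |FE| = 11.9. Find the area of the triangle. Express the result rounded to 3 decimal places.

Area = ½·|DF|·|FE|·sin F ≈ 26.08.

26.080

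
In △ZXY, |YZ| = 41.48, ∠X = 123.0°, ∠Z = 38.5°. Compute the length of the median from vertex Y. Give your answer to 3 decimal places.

The third angle is ∠Y = 180° − ∠Z − ∠X = 18.50°.
Law of sines: |XY| = |YZ|·sin Z/sin X ≈ 30.789.
Law of sines: |ZX| = |YZ|·sin Y/sin X ≈ 15.694.
Median from Y: ½√(2·|XY|² + 2·|YZ|² − |ZX|²) ≈ 35.675.

35.675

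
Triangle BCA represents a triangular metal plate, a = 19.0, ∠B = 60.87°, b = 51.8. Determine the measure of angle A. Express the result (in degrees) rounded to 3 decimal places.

18.687

Law of sines: sin A = a·sin B/b ≈ 0.32040.
Since b ≥ a, only the acute value applies: ∠A ≈ 18.69°.
Then ∠C = 180° − ∠B − ∠A ≈ 100.44°.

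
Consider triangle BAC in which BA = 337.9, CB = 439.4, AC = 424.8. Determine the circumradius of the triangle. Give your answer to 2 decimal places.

By the law of cosines, cos B = (CB² + BA² − AC²) / (2·CB·BA) ≈ 0.42699, so ∠B ≈ 64.72°.
Circumradius = AC/(2 sin B) ≈ 234.89.

234.89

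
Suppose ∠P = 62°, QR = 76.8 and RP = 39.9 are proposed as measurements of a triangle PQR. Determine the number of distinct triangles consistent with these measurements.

RP·sin P = 39.9·sin(62°) ≈ 35.23.
Since QR ≥ RP, exactly one triangle exists.

1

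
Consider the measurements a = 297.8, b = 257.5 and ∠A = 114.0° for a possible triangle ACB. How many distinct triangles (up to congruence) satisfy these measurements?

b·sin A = 257.5·sin(114.0°) ≈ 235.2.
Since ∠A is not acute, a triangle exists only if a > b; here a > b, so there is exactly one triangle.

1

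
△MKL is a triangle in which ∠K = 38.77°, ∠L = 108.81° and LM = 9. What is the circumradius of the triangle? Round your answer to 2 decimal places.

7.19

The third angle is ∠M = 180° − ∠K − ∠L = 32.42°.
Law of sines: KL = LM·sin M/sin K ≈ 7.7054.
Law of sines: MK = LM·sin L/sin K ≈ 13.605.
Circumradius = LM/(2 sin K) ≈ 7.1863.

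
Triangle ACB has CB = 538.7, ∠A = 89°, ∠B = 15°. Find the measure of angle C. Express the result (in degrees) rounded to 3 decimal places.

∠C ≈ 76.000°

The third angle is ∠C = 180° − ∠B − ∠A = 76.00°.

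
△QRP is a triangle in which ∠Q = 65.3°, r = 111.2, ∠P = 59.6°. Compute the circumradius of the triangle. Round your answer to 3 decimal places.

The third angle is ∠R = 180° − ∠P − ∠Q = 55.10°.
Law of sines: q = r·sin Q/sin R ≈ 123.18.
Law of sines: p = r·sin P/sin R ≈ 116.94.
Circumradius = r/(2 sin R) ≈ 67.792.

67.792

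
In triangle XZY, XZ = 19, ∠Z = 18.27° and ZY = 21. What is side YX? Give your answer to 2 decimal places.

By the law of cosines, YX² = XZ² + ZY² − 2·XZ·ZY·cos Z = 44.227, so YX ≈ 6.6504.

6.65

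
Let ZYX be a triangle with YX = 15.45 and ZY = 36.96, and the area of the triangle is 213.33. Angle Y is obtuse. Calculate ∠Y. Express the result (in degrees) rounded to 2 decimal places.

131.65

From area = ½·ZY·YX·sin Y, we get sin Y = 2·area/(ZY·YX) ≈ 0.74717.
Taking the obtuse solution, ∠Y ≈ 131.65°.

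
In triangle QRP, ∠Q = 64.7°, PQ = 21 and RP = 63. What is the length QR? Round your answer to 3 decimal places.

69.046

Law of sines: sin R = PQ·sin Q/RP ≈ 0.30136.
Since RP ≥ PQ, only the acute value applies: ∠R ≈ 17.54°.
Then ∠P = 180° − ∠Q − ∠R ≈ 97.76°.
Law of sines gives QR = RP·sin P/sin Q ≈ 69.046.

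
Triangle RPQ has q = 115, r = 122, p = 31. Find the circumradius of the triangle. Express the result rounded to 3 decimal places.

61.294

By the law of cosines, cos R = (p² + q² − r²) / (2·p·q) ≈ -0.09790, so ∠R ≈ 95.62°.
Circumradius = r/(2 sin R) ≈ 61.294.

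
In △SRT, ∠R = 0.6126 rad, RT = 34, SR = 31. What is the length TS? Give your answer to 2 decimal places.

By the law of cosines, TS² = SR² + RT² − 2·SR·RT·cos R = 392.33, so TS ≈ 19.807.

19.81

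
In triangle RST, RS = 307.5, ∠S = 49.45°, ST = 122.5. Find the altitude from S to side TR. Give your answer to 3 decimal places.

h_S ≈ 116.284

By the law of cosines, TR² = RS² + ST² − 2·RS·ST·cos S = 60585, so TR ≈ 246.14.
Area = ½·RS·ST·sin S ≈ 14311.
The altitude from S has length 2·area/TR ≈ 116.28.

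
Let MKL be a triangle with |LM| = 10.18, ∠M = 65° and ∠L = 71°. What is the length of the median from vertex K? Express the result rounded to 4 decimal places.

12.5814

The third angle is ∠K = 180° − ∠L − ∠M = 44.00°.
Law of sines: |KL| = |LM|·sin M/sin K ≈ 13.282.
Law of sines: |MK| = |LM|·sin L/sin K ≈ 13.856.
Median from K: ½√(2·|MK|² + 2·|KL|² − |LM|²) ≈ 12.581.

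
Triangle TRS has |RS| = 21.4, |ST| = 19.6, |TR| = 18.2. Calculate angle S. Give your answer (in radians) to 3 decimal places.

By the law of cosines, cos S = (|RS|² + |ST|² − |TR|²) / (2·|RS|·|ST|) ≈ 0.60900, so ∠S ≈ 0.9160 rad.

0.916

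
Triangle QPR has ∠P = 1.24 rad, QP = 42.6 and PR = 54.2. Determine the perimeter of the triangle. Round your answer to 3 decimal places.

153.831

By the law of cosines, RQ² = QP² + PR² − 2·QP·PR·cos P = 3252.5, so RQ ≈ 57.031.
Semiperimeter s = (54.2+57.031+42.6)/2 = 76.916.
Perimeter = 54.2 + 57.031 + 42.6 = 153.83.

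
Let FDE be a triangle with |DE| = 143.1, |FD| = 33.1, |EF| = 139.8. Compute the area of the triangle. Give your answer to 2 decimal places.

Semiperimeter s = (143.1 + 139.8 + 33.1)/2 = 158.
Heron's formula: area = √(158·14.9·18.2·124.9) ≈ 2313.3.

area ≈ 2313.34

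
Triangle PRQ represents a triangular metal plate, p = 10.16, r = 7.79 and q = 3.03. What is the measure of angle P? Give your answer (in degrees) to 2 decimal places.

By the law of cosines, cos P = (r² + q² − p²) / (2·r·q) ≈ -0.70668, so ∠P ≈ 134.97°.

134.97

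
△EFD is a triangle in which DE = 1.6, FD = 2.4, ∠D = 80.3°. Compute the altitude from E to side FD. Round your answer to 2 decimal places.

1.58

By the law of cosines, EF² = FD² + DE² − 2·FD·DE·cos D = 7.026, so EF ≈ 2.6507.
Area = ½·FD·DE·sin D ≈ 1.8926.
The altitude from E has length 2·area/FD ≈ 1.5771.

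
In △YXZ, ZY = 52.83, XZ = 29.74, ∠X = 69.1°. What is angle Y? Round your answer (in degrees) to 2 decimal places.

Law of sines: sin Y = XZ·sin X/ZY ≈ 0.52590.
Since ZY ≥ XZ, only the acute value applies: ∠Y ≈ 31.73°.
Then ∠Z = 180° − ∠X − ∠Y ≈ 79.17°.

31.73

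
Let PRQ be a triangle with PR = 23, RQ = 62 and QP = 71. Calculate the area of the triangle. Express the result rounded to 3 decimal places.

area ≈ 693.167

Semiperimeter s = (62 + 71 + 23)/2 = 78.
Heron's formula: area = √(78·16·7·55) ≈ 693.17.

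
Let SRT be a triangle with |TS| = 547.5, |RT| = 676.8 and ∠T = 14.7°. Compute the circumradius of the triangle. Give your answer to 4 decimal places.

398.8562

By the law of cosines, |SR|² = |RT|² + |TS|² − 2·|RT|·|TS|·cos T = 40976, so |SR| ≈ 202.43.
Area = ½·|RT|·|TS|·sin T ≈ 47015.
Circumradius = |SR|/(2 sin T) ≈ 398.86.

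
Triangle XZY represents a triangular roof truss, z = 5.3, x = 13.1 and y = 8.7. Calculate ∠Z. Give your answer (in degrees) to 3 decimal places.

By the law of cosines, cos Z = (y² + x² − z²) / (2·y·x) ≈ 0.96170, so ∠Z ≈ 15.91°.

15.909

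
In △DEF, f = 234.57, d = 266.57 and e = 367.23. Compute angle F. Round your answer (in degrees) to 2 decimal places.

39.58

By the law of cosines, cos F = (d² + e² − f²) / (2·d·e) ≈ 0.77071, so ∠F ≈ 39.58°.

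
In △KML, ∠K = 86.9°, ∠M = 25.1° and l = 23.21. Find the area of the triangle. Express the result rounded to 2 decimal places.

area ≈ 123.05

The third angle is ∠L = 180° − ∠K − ∠M = 68.00°.
Law of sines: k = l·sin K/sin L ≈ 24.996.
Law of sines: m = l·sin M/sin L ≈ 10.619.
Area = ½·l·k·sin M ≈ 123.05.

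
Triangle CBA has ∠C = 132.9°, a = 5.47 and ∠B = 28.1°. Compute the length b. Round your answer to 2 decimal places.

7.91

The third angle is ∠A = 180° − ∠C − ∠B = 19.00°.
Law of sines: b = a·sin B/sin A ≈ 7.9137.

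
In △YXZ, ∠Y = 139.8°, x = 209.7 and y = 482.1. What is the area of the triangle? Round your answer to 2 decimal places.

Law of sines: sin X = x·sin Y/y ≈ 0.28076.
Since y ≥ x, only the acute value applies: ∠X ≈ 16.31°.
Then ∠Z = 180° − ∠Y − ∠X ≈ 23.89°.
Law of sines gives z = y·sin Z/sin Y ≈ 302.54.
Area = ½·y·x·sin Z ≈ 20475.

area ≈ 20474.87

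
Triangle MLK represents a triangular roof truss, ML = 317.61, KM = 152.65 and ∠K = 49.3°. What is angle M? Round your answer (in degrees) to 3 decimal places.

Law of sines: sin L = KM·sin K/ML ≈ 0.36438.
Since ML ≥ KM, only the acute value applies: ∠L ≈ 21.37°.
Then ∠M = 180° − ∠K − ∠L ≈ 109.33°.

109.331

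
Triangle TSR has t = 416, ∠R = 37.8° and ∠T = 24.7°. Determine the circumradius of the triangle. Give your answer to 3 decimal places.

The third angle is ∠S = 180° − ∠R − ∠T = 117.50°.
Law of sines: s = t·sin S/sin T ≈ 883.05.
Law of sines: r = t·sin R/sin T ≈ 610.17.
Circumradius = t/(2 sin T) ≈ 497.77.

497.766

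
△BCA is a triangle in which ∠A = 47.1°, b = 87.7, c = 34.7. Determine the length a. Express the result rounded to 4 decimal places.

68.9366

By the law of cosines, a² = b² + c² − 2·b·c·cos A = 4752.3, so a ≈ 68.937.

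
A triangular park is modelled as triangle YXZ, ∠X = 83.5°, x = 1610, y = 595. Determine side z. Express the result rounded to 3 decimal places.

Law of sines: sin Y = y·sin X/x ≈ 0.36719.
Since x ≥ y, only the acute value applies: ∠Y ≈ 21.54°.
Then ∠Z = 180° − ∠X − ∠Y ≈ 74.96°.
Law of sines gives z = x·sin Z/sin X ≈ 1564.9.

1564.891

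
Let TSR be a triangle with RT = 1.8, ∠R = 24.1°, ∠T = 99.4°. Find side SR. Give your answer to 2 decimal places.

The third angle is ∠S = 180° − ∠R − ∠T = 56.50°.
Law of sines: SR = RT·sin T/sin S ≈ 2.1296.

2.13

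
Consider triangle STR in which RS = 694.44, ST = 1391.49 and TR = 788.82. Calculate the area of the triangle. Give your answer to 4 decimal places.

Semiperimeter s = (788.82 + 694.44 + 1391.5)/2 = 1437.4.
Heron's formula: area = √(1437.4·648.55·742.93·45.885) ≈ 1.7827e+05.

area ≈ 178266.2902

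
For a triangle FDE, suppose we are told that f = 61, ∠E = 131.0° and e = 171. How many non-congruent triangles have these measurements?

1

f·sin E = 61·sin(131.0°) ≈ 46.04.
Since ∠E is not acute, a triangle exists only if e > f; here e > f, so there is exactly one triangle.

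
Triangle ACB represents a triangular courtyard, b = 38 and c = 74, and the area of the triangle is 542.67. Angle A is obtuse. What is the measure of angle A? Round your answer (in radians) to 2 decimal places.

From area = ½·c·b·sin A, we get sin A = 2·area/(c·b) ≈ 0.38597.
Taking the obtuse solution, ∠A ≈ 2.745 rad.

2.75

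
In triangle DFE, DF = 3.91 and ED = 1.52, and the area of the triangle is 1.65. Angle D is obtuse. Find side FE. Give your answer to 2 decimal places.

5.24

From area = ½·ED·DF·sin D, we get sin D = 2·area/(ED·DF) ≈ 0.55526.
Taking the obtuse solution, ∠D ≈ 146.27°.
Law of cosines then gives FE ≈ 5.2425.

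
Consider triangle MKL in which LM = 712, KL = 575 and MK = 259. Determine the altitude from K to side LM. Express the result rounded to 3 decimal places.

Semiperimeter s = (575 + 712 + 259)/2 = 773.
Heron's formula: area = √(773·198·61·514) ≈ 69274.
The altitude from K has length 2·area/LM ≈ 194.59.

h_K ≈ 194.589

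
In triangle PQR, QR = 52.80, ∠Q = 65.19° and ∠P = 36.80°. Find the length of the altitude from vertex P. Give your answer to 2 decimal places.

78.26

The third angle is ∠R = 180° − ∠P − ∠Q = 78.01°.
Law of sines: RP = QR·sin Q/sin P ≈ 80.008.
Law of sines: PQ = QR·sin R/sin P ≈ 86.22.
Area = ½·QR·RP·sin R ≈ 2066.1.
The altitude from P has length 2·area/QR ≈ 78.263.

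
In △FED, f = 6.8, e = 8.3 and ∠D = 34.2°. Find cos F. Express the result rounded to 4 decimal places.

By the law of cosines, d² = f² + e² − 2·f·e·cos D = 21.769, so d ≈ 4.6657.
Law of cosines again: cos F = (e² + d² − f²)/(2·e·d) ≈ 0.57351, so ∠F ≈ 55.00°.

cos F ≈ 0.5735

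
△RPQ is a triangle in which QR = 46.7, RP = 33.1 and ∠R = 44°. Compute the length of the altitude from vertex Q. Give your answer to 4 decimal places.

32.4405

By the law of cosines, PQ² = QR² + RP² − 2·QR·RP·cos R = 1052.6, so PQ ≈ 32.444.
Area = ½·QR·RP·sin R ≈ 536.89.
The altitude from Q has length 2·area/RP ≈ 32.441.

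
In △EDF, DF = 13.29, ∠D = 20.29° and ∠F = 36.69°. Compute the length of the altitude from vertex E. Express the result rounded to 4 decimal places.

The third angle is ∠E = 180° − ∠D − ∠F = 123.02°.
Law of sines: FE = DF·sin D/sin E ≈ 5.4964.
Law of sines: ED = DF·sin F/sin E ≈ 9.4702.
Area = ½·DF·FE·sin F ≈ 21.822.
The altitude from E has length 2·area/DF ≈ 3.284.

3.2840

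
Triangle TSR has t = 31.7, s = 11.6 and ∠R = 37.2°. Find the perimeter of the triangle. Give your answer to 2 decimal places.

By the law of cosines, r² = t² + s² − 2·t·s·cos R = 553.65, so r ≈ 23.53.
Semiperimeter p = (31.7+11.6+23.53)/2 = 33.415.
Perimeter = 31.7 + 11.6 + 23.53 = 66.83.

perimeter ≈ 66.83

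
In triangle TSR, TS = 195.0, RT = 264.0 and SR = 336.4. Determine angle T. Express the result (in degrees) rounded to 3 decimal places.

∠T ≈ 93.031°

By the law of cosines, cos T = (RT² + TS² − SR²) / (2·RT·TS) ≈ -0.05287, so ∠T ≈ 93.03°.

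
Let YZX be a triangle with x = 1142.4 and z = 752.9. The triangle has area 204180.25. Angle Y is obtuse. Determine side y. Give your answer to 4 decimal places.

From area = ½·z·x·sin Y, we get sin Y = 2·area/(z·x) ≈ 0.47478.
Taking the obtuse solution, ∠Y ≈ 151.66°.
Law of cosines then gives y ≈ 1840.1.

1840.0867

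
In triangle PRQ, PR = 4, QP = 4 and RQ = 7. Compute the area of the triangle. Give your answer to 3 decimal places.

6.778

Semiperimeter s = (7 + 4 + 4)/2 = 7.5.
Heron's formula: area = √(7.5·0.5·3.5·3.5) ≈ 6.7777.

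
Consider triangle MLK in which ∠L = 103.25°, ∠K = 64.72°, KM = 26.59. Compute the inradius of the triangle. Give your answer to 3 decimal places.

The third angle is ∠M = 180° − ∠L − ∠K = 12.03°.
Law of sines: LK = KM·sin M/sin L ≈ 5.6936.
Law of sines: ML = KM·sin K/sin L ≈ 24.701.
Area = ½·KM·LK·sin K ≈ 68.447.
Semiperimeter s = (5.6936+26.59+24.701)/2 = 28.492.
Inradius = area/s = 68.447/28.492 ≈ 2.4023.

2.402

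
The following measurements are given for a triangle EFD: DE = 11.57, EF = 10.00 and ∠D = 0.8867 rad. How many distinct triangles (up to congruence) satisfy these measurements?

DE·sin D = 11.57·sin(0.8867 rad) ≈ 8.967.
Since DE sin D < EF < DE (8.967 < 10.00 < 11.57), two triangles exist.

2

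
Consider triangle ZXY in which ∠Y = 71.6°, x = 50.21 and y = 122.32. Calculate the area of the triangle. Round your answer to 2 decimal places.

area ≈ 3061.28

Law of sines: sin X = x·sin Y/y ≈ 0.38950.
Since y ≥ x, only the acute value applies: ∠X ≈ 22.92°.
Then ∠Z = 180° − ∠Y − ∠X ≈ 85.48°.
Law of sines gives z = y·sin Z/sin Y ≈ 128.51.
Area = ½·y·x·sin Z ≈ 3061.3.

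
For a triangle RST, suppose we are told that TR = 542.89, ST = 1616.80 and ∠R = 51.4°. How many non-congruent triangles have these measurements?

TR·sin R = 542.89·sin(51.4°) ≈ 424.3.
Since ST ≥ TR, exactly one triangle exists.

1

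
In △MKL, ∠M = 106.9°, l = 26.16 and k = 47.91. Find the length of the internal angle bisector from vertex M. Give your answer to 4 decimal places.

t_M ≈ 20.1535

By the law of cosines, m² = k² + l² − 2·k·l·cos M = 3708.4, so m ≈ 60.897.
The bisector from M has length 2·k·l·cos(∠M/2)/(k+l) ≈ 20.154.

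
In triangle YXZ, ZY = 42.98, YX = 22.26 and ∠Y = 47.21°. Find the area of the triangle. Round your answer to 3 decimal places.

Area = ½·ZY·YX·sin Y ≈ 351.05.

351.049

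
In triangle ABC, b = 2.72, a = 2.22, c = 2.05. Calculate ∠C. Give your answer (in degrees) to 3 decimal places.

∠C ≈ 47.723°

By the law of cosines, cos C = (a² + b² − c²) / (2·a·b) ≈ 0.67272, so ∠C ≈ 47.72°.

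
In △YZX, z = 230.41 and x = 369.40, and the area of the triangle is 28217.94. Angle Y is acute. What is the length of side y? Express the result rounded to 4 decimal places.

From area = ½·z·x·sin Y, we get sin Y = 2·area/(z·x) ≈ 0.66307.
Taking the acute solution, ∠Y ≈ 0.725 rad.
Law of cosines then gives y ≈ 249.24.

249.2388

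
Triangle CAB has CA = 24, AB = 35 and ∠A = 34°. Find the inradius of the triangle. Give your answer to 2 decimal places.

By the law of cosines, BC² = CA² + AB² − 2·CA·AB·cos A = 408.22, so BC ≈ 20.204.
Area = ½·CA·AB·sin A ≈ 234.86.
Semiperimeter s = (35+20.204+24)/2 = 39.602.
Inradius = area/s = 234.86/39.602 ≈ 5.9305.

5.93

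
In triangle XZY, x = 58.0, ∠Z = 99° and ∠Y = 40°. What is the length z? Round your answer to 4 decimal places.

87.3182

The third angle is ∠X = 180° − ∠Z − ∠Y = 41.00°.
Law of sines: z = x·sin Z/sin X ≈ 87.318.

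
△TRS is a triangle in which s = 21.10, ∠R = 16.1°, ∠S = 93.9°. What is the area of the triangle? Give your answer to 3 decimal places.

The third angle is ∠T = 180° − ∠R − ∠S = 70.00°.
Law of sines: t = s·sin T/sin S ≈ 19.874.
Law of sines: r = s·sin R/sin S ≈ 5.8649.
Area = ½·s·t·sin R ≈ 58.143.

area ≈ 58.143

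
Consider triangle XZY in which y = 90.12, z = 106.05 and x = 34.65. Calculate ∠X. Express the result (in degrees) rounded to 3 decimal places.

∠X ≈ 18.110°

By the law of cosines, cos X = (z² + y² − x²) / (2·z·y) ≈ 0.95046, so ∠X ≈ 18.11°.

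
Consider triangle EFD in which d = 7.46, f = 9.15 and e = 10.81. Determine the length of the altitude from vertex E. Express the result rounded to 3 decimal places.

h_E ≈ 6.228

Semiperimeter s = (10.81 + 9.15 + 7.46)/2 = 13.71.
Heron's formula: area = √(13.71·2.9·4.56·6.25) ≈ 33.662.
The altitude from E has length 2·area/e ≈ 6.2279.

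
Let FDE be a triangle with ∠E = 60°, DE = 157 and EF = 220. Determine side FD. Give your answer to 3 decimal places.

196.237

By the law of cosines, FD² = DE² + EF² − 2·DE·EF·cos E = 38509, so FD ≈ 196.24.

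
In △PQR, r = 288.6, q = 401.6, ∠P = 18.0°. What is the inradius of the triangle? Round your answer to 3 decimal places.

By the law of cosines, p² = q² + r² − 2·q·r·cos P = 24114, so p ≈ 155.29.
Area = ½·q·r·sin P ≈ 17908.
Semiperimeter s = (155.29+401.6+288.6)/2 = 422.74.
Inradius = area/s = 17908/422.74 ≈ 42.361.

42.361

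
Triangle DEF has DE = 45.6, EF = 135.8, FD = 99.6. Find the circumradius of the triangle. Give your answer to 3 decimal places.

By the law of cosines, cos D = (FD² + DE² − EF²) / (2·FD·DE) ≈ -0.70921, so ∠D ≈ 135.17°.
Circumradius = EF/(2 sin D) ≈ 96.312.

R ≈ 96.312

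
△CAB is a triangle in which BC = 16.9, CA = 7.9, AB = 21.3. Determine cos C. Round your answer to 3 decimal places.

By the law of cosines, cos C = (BC² + CA² − AB²) / (2·BC·CA) ≈ -0.39574, so ∠C ≈ 113.31°.

-0.396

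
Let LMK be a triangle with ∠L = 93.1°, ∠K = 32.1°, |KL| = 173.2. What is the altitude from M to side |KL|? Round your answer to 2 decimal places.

h_M ≈ 112.47

The third angle is ∠M = 180° − ∠K − ∠L = 54.80°.
Law of sines: |MK| = |KL|·sin L/sin M ≈ 211.65.
Law of sines: |LM| = |KL|·sin K/sin M ≈ 112.63.
Area = ½·|KL|·|MK|·sin K ≈ 9739.8.
The altitude from M has length 2·area/|KL| ≈ 112.47.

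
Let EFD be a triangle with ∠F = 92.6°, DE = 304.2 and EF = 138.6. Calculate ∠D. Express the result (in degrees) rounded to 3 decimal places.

Law of sines: sin D = EF·sin F/DE ≈ 0.45515.
Since DE ≥ EF, only the acute value applies: ∠D ≈ 27.07°.
Then ∠E = 180° − ∠F − ∠D ≈ 60.33°.

∠D ≈ 27.075°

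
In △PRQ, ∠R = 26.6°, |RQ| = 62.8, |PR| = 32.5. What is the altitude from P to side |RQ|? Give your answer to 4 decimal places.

h_P ≈ 14.5522

By the law of cosines, |QP|² = |PR|² + |RQ|² − 2·|PR|·|RQ|·cos R = 1350.2, so |QP| ≈ 36.744.
Area = ½·|PR|·|RQ|·sin R ≈ 456.94.
The altitude from P has length 2·area/|RQ| ≈ 14.552.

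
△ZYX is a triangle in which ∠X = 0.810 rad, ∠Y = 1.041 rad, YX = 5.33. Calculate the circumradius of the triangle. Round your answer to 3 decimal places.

The third angle is ∠Z = π − ∠Y − ∠X = 1.291 rad.
Law of sines: XZ = YX·sin Y/sin Z ≈ 4.786.
Law of sines: ZY = YX·sin X/sin Z ≈ 4.0171.
Circumradius = YX/(2 sin Z) ≈ 2.7732.

R ≈ 2.773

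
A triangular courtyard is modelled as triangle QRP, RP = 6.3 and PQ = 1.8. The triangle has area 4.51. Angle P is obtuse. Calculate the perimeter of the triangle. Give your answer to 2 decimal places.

From area = ½·RP·PQ·sin P, we get sin P = 2·area/(RP·PQ) ≈ 0.79541.
Taking the obtuse solution, ∠P ≈ 127.31°.
Law of cosines then gives QR ≈ 7.5283.
Perimeter = 6.3 + 1.8 + 7.5283 = 15.628.

perimeter ≈ 15.63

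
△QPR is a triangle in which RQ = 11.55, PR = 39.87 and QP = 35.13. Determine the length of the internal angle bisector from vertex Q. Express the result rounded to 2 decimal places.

By the law of cosines, cos Q = (RQ² + QP² − PR²) / (2·RQ·QP) ≈ -0.27369, so ∠Q ≈ 105.88°.
The bisector from Q has length 2·RQ·QP·cos(∠Q/2)/(RQ+QP) ≈ 10.476.

10.48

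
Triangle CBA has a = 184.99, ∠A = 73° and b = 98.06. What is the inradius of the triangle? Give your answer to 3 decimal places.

r ≈ 37.442

Law of sines: sin B = b·sin A/a ≈ 0.50692.
Since a ≥ b, only the acute value applies: ∠B ≈ 30.46°.
Then ∠C = 180° − ∠A − ∠B ≈ 76.54°.
Law of sines gives c = a·sin C/sin A ≈ 188.13.
Area = ½·a·b·sin C ≈ 8821.
Semiperimeter s = (188.13+98.06+184.99)/2 = 235.59.
Inradius = area/s = 8821/235.59 ≈ 37.442.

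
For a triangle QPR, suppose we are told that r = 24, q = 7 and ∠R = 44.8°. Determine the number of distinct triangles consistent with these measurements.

q·sin R = 7·sin(44.8°) ≈ 4.932.
Since r ≥ q, exactly one triangle exists.

1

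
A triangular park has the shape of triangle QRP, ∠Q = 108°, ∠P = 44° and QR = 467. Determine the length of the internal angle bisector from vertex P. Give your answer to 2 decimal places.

The third angle is ∠R = 180° − ∠P − ∠Q = 28.00°.
Law of sines: RP = QR·sin Q/sin P ≈ 639.37.
Law of sines: PQ = QR·sin R/sin P ≈ 315.61.
The bisector from P has length 2·RP·PQ·cos(∠P/2)/(RP+PQ) ≈ 391.84.

t_P ≈ 391.84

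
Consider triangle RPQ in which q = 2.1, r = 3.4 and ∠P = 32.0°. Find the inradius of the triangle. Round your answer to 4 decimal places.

0.5069

By the law of cosines, p² = q² + r² − 2·q·r·cos P = 3.8599, so p ≈ 1.9647.
Area = ½·q·r·sin P ≈ 1.8918.
Semiperimeter s = (3.4+1.9647+2.1)/2 = 3.7323.
Inradius = area/s = 1.8918/3.7323 ≈ 0.50687.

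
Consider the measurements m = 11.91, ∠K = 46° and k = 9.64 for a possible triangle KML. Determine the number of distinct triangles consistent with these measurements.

2

m·sin K = 11.91·sin(46°) ≈ 8.567.
Since m sin K < k < m (8.567 < 9.64 < 11.91), two triangles exist.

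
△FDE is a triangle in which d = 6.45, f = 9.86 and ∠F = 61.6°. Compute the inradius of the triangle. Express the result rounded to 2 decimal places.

2.30

Law of sines: sin D = d·sin F/f ≈ 0.57543.
Since f ≥ d, only the acute value applies: ∠D ≈ 35.13°.
Then ∠E = 180° − ∠F − ∠D ≈ 83.27°.
Law of sines gives e = f·sin E/sin F ≈ 11.132.
Area = ½·f·d·sin E ≈ 31.579.
Semiperimeter s = (9.86+6.45+11.132)/2 = 13.721.
Inradius = area/s = 31.579/13.721 ≈ 2.3016.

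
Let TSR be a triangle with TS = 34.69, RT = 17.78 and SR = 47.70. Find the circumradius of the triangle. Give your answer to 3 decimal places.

By the law of cosines, cos T = (RT² + TS² − SR²) / (2·RT·TS) ≈ -0.61266, so ∠T ≈ 127.78°.
Circumradius = SR/(2 sin T) ≈ 30.177.

30.177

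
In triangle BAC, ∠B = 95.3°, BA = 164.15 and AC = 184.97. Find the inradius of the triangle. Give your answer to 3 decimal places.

Law of sines: sin C = BA·sin B/AC ≈ 0.88365.
Since AC ≥ BA, only the acute value applies: ∠C ≈ 62.09°.
Then ∠A = 180° − ∠B − ∠C ≈ 22.61°.
Law of sines gives CB = AC·sin A/sin B ≈ 71.432.
Area = ½·AC·BA·sin A ≈ 5837.7.
Semiperimeter s = (184.97+71.432+164.15)/2 = 210.28.
Inradius = area/s = 5837.7/210.28 ≈ 27.762.

27.762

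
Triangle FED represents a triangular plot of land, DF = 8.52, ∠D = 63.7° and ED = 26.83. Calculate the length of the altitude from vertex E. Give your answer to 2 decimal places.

By the law of cosines, FE² = ED² + DF² − 2·ED·DF·cos D = 589.87, so FE ≈ 24.287.
Area = ½·ED·DF·sin D ≈ 102.46.
The altitude from E has length 2·area/DF ≈ 24.053.

h_E ≈ 24.05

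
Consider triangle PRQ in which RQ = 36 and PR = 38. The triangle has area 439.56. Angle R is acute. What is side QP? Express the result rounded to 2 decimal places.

From area = ½·PR·RQ·sin R, we get sin R = 2·area/(PR·RQ) ≈ 0.64263.
Taking the acute solution, ∠R ≈ 39.99°.
Law of cosines then gives QP ≈ 25.372.

25.37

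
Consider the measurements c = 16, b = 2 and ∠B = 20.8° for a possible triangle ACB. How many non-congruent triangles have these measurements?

0

c·sin B = 16·sin(20.8°) ≈ 5.682.
Since b = 2 < 5.682 = c sin B, no triangle exists.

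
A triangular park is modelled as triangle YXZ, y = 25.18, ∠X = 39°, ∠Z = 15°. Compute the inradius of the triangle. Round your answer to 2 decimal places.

r ≈ 2.42

The third angle is ∠Y = 180° − ∠X − ∠Z = 126.00°.
Law of sines: x = y·sin X/sin Y ≈ 19.587.
Law of sines: z = y·sin Z/sin Y ≈ 8.0555.
Area = ½·y·x·sin Z ≈ 63.825.
Semiperimeter s = (25.18+19.587+8.0555)/2 = 26.411.
Inradius = area/s = 63.825/26.411 ≈ 2.4166.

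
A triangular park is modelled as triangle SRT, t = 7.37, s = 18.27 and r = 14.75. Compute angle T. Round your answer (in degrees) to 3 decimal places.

By the law of cosines, cos T = (s² + r² − t²) / (2·s·r) ≈ 0.92221, so ∠T ≈ 22.75°.

22.749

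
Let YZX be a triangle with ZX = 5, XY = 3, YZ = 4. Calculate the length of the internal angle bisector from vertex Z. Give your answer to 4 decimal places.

By the law of cosines, cos Z = (YZ² + ZX² − XY²) / (2·YZ·ZX) ≈ 0.80000, so ∠Z ≈ 36.87°.
The bisector from Z has length 2·YZ·ZX·cos(∠Z/2)/(YZ+ZX) ≈ 4.2164.

t_Z ≈ 4.2164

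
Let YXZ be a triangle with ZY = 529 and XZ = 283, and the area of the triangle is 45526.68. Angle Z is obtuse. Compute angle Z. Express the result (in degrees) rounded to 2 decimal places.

From area = ½·XZ·ZY·sin Z, we get sin Z = 2·area/(XZ·ZY) ≈ 0.60821.
Taking the obtuse solution, ∠Z ≈ 142.54°.

∠Z ≈ 142.54°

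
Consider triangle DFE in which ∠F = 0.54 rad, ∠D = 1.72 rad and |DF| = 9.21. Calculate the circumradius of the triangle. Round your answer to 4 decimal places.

The third angle is ∠E = π − ∠D − ∠F = 0.882 rad.
Law of sines: |FE| = |DF|·sin D/sin E ≈ 11.801.
Law of sines: |ED| = |DF|·sin F/sin E ≈ 6.1356.
Circumradius = |DF|/(2 sin E) ≈ 5.9669.

5.9669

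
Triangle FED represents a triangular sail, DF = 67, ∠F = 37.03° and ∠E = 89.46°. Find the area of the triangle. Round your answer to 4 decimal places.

area ≈ 1086.7717

The third angle is ∠D = 180° − ∠F − ∠E = 53.51°.
Law of sines: ED = DF·sin F/sin E ≈ 40.351.
Law of sines: FE = DF·sin D/sin E ≈ 53.868.
Area = ½·DF·ED·sin D ≈ 1086.8.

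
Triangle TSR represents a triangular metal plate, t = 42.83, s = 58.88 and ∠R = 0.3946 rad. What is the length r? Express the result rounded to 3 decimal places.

By the law of cosines, r² = t² + s² − 2·t·s·cos R = 645.21, so r ≈ 25.401.

25.401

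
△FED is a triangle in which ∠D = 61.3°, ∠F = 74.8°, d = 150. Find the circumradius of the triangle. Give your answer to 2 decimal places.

R ≈ 85.50

The third angle is ∠E = 180° − ∠D − ∠F = 43.90°.
Law of sines: f = d·sin F/sin D ≈ 165.03.
Law of sines: e = d·sin E/sin D ≈ 118.58.
Circumradius = d/(2 sin D) ≈ 85.505.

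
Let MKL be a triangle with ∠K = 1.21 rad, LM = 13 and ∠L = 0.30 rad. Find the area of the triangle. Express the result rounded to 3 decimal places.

26.641

The third angle is ∠M = π − ∠K − ∠L = 1.632 rad.
Law of sines: KL = LM·sin M/sin K ≈ 13.869.
Law of sines: MK = LM·sin L/sin K ≈ 4.1061.
Area = ½·LM·KL·sin L ≈ 26.641.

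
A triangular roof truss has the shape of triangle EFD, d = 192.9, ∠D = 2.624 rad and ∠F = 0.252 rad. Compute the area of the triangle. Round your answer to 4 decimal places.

area ≈ 2460.9700

The third angle is ∠E = π − ∠F − ∠D = 0.266 rad.
Law of sines: e = d·sin E/sin D ≈ 102.33.
Law of sines: f = d·sin F/sin D ≈ 97.209.
Area = ½·d·e·sin F ≈ 2461.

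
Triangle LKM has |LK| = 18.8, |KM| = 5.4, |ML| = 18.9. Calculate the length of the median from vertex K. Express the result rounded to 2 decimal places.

m_K ≈ 10.10

Median from K: ½√(2·|LK|² + 2·|KM|² − |ML|²) ≈ 10.099.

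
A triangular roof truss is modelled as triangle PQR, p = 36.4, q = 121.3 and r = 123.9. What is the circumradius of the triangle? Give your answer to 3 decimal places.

62.139

By the law of cosines, cos P = (q² + r² − p²) / (2·q·r) ≈ 0.95614, so ∠P ≈ 17.03°.
Circumradius = p/(2 sin P) ≈ 62.139.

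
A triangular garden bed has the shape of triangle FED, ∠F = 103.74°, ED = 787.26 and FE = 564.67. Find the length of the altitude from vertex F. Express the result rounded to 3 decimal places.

Law of sines: sin D = FE·sin F/ED ≈ 0.69673.
Since ED ≥ FE, only the acute value applies: ∠D ≈ 44.17°.
Then ∠E = 180° − ∠F − ∠D ≈ 32.09°.
Law of sines gives DF = ED·sin E/sin F ≈ 430.61.
Area = ½·ED·FE·sin E ≈ 1.181e+05.
The altitude from F has length 2·area/ED ≈ 300.02.

h_F ≈ 300.018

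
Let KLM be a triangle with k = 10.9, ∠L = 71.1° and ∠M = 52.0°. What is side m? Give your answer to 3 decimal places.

The third angle is ∠K = 180° − ∠L − ∠M = 56.90°.
Law of sines: m = k·sin M/sin K ≈ 10.253.

10.253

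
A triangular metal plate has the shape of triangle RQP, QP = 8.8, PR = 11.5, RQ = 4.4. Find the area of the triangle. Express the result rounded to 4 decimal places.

Semiperimeter s = (8.8 + 11.5 + 4.4)/2 = 12.35.
Heron's formula: area = √(12.35·3.55·0.85·7.95) ≈ 17.212.

area ≈ 17.2124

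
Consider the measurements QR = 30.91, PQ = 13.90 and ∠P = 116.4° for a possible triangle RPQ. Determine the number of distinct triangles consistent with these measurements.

PQ·sin P = 13.90·sin(116.4°) ≈ 12.45.
Since ∠P is not acute, a triangle exists only if QR > PQ; here QR > PQ, so there is exactly one triangle.

1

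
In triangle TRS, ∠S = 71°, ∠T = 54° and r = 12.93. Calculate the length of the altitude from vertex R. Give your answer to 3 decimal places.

h_R ≈ 12.074

The third angle is ∠R = 180° − ∠S − ∠T = 55.00°.
Law of sines: t = r·sin T/sin R ≈ 12.77.
Law of sines: s = r·sin S/sin R ≈ 14.925.
Area = ½·r·t·sin S ≈ 78.06.
The altitude from R has length 2·area/r ≈ 12.074.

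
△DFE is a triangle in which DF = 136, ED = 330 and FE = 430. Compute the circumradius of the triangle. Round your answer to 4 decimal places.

By the law of cosines, cos D = (ED² + DF² − FE²) / (2·ED·DF) ≈ -0.64064, so ∠D ≈ 129.84°.
Circumradius = FE/(2 sin D) ≈ 280.01.

280.0063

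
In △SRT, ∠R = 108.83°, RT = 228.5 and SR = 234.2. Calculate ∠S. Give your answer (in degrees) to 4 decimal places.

35.0800

By the law of cosines, TS² = SR² + RT² − 2·SR·RT·cos R = 1.4161e+05, so TS ≈ 376.31.
Law of cosines again: cos S = (TS² + SR² − RT²)/(2·TS·SR) ≈ 0.81835, so ∠S ≈ 35.08°.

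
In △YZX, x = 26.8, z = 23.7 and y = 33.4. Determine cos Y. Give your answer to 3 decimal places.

By the law of cosines, cos Y = (z² + x² − y²) / (2·z·x) ≈ 0.12939, so ∠Y ≈ 1.441 rad.

cos Y ≈ 0.129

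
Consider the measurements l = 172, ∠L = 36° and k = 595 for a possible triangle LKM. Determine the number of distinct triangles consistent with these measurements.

0

k·sin L = 595·sin(36°) ≈ 349.7.
Since l = 172 < 349.7 = k sin L, no triangle exists.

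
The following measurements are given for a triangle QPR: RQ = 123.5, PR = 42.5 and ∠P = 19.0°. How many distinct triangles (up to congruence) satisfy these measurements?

1

PR·sin P = 42.5·sin(19.0°) ≈ 13.84.
Since RQ ≥ PR, exactly one triangle exists.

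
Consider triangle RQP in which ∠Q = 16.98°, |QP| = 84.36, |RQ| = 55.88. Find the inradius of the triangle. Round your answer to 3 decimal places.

r ≈ 7.858

By the law of cosines, |PR|² = |RQ|² + |QP|² − 2·|RQ|·|QP|·cos Q = 1222.1, so |PR| ≈ 34.959.
Area = ½·|RQ|·|QP|·sin Q ≈ 688.34.
Semiperimeter s = (84.36+34.959+55.88)/2 = 87.599.
Inradius = area/s = 688.34/87.599 ≈ 7.8578.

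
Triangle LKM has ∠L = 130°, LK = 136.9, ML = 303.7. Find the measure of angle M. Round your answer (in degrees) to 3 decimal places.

14.989

By the law of cosines, KM² = ML² + LK² − 2·ML·LK·cos L = 1.6443e+05, so KM ≈ 405.49.
Law of cosines again: cos M = (KM² + ML² − LK²)/(2·KM·ML) ≈ 0.96598, so ∠M ≈ 14.99°.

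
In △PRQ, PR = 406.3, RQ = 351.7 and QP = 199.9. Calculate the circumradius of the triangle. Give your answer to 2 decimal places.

By the law of cosines, cos P = (QP² + PR² − RQ²) / (2·QP·PR) ≈ 0.50078, so ∠P ≈ 59.95°.
Circumradius = RQ/(2 sin P) ≈ 203.16.

203.16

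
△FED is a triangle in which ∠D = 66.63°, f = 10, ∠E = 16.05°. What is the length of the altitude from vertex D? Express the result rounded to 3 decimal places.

2.765

The third angle is ∠F = 180° − ∠E − ∠D = 97.32°.
Law of sines: e = f·sin E/sin F ≈ 2.7875.
Law of sines: d = f·sin D/sin F ≈ 9.2551.
Area = ½·f·e·sin D ≈ 12.794.
The altitude from D has length 2·area/d ≈ 2.7648.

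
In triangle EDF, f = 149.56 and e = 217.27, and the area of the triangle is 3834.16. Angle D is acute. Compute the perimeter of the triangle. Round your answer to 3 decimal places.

From area = ½·f·e·sin D, we get sin D = 2·area/(f·e) ≈ 0.23599.
Taking the acute solution, ∠D ≈ 13.65°.
Law of cosines then gives d ≈ 80.126.
Perimeter = 217.27 + 80.126 + 149.56 = 446.96.

perimeter ≈ 446.956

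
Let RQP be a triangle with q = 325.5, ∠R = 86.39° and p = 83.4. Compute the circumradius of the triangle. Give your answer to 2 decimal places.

By the law of cosines, r² = q² + p² − 2·q·p·cos R = 1.0949e+05, so r ≈ 330.89.
Area = ½·q·p·sin R ≈ 13546.
Circumradius = r/(2 sin R) ≈ 165.77.

165.77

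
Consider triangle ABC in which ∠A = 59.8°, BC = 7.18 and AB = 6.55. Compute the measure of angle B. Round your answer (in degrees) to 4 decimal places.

Law of sines: sin C = AB·sin A/BC ≈ 0.78844.
Since BC ≥ AB, only the acute value applies: ∠C ≈ 52.04°.
Then ∠B = 180° − ∠A − ∠C ≈ 68.16°.

∠B ≈ 68.1600°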